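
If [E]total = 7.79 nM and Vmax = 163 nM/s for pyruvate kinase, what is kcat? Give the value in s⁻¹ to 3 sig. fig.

kcat = Vmax/[E]total = 163 nM/s / 7.79 nM = 20.9 s⁻¹.

20.9 s⁻¹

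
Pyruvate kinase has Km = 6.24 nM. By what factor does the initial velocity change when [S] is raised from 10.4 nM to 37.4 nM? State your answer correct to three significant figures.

The fractional saturations are [S]/(Km+[S]) = 10.4/16.64 = 0.6250 and 37.4/43.64 = 0.8570.
v₂/v₁ is just their ratio: 0.8570/0.6250 = 1.37.

1.37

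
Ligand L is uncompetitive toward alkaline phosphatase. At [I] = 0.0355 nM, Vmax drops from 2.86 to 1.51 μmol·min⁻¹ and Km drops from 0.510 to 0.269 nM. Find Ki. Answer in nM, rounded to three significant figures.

0.0397 nM

Uncompetitive: Vmax,app = Vmax/α (and Km,app = Km/α) with α = 1 + [I]/Ki.
α = Vmax/Vmax,app = 2.86/1.51 = 1.894.
Since α = 1 + [I]/Ki, [I]/Ki = 1.894 − 1 = 0.8940 and Ki = 0.0355/0.8940 = 0.0397 nM.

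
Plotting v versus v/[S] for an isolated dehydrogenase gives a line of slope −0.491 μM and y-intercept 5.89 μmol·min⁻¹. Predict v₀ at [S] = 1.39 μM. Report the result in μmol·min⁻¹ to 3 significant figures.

In the Eadie–Hofstee form v = Vmax − Km·(v/[S]), the slope is −Km and the intercept is Vmax, so Km = 0.491 μM and Vmax = 5.89 μmol·min⁻¹.
v = 5.89 × 1.39/(0.491 + 1.39) = 4.35 μmol·min⁻¹.

4.35 μmol·min⁻¹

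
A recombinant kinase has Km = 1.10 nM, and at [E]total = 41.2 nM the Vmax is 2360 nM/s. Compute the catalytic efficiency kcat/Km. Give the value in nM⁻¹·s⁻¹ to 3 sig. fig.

kcat = Vmax/[E]total = 2360/41.2 = 57.3 s⁻¹.
kcat/Km = 57.3/1.10 = 52.1 nM⁻¹·s⁻¹.

52.1 nM⁻¹·s⁻¹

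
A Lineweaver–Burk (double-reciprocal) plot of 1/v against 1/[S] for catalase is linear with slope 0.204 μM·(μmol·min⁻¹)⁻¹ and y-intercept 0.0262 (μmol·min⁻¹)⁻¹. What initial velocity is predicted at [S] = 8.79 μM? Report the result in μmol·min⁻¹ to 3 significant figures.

20.2 μmol·min⁻¹

The y-intercept is 1/Vmax, so Vmax = 1/0.0262 = 38.2 μmol·min⁻¹.
The slope is Km/Vmax, so Km = 0.204 × 38.2 = 7.79 μM.
Then v = 38.2 × 8.79/(7.79 + 8.79) = 20.2 μmol·min⁻¹.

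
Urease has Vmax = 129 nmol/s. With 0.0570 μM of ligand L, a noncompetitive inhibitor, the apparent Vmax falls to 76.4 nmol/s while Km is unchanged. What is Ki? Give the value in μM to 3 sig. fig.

0.0828 μM

Noncompetitive: Vmax,app = Vmax/α with α = 1 + [I]/Ki.
α = Vmax/Vmax,app = 129/76.4 = 1.688.
Ki = [I]/(α − 1) = 0.0570/0.6885 = 0.0828 μM.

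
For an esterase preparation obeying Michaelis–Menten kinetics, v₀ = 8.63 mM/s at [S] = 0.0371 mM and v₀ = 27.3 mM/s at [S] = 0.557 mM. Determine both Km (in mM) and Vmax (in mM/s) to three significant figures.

Km = 0.102 mM; Vmax = 32.3 mM/s

From v = Vmax[S]/(Km+[S]), each point gives Vmax = v(Km+[S])/[S].
Equating: 8.63(Km+0.0371)/0.0371 = 27.3(Km+0.557)/0.557.
232.6·Km + 8.63 = 49.01·Km + 27.3, so (232.6 − 49.01)·Km = 27.3 − 8.63.
Km = 18.67/183.6 = 0.102 mM; then Vmax = 8.63(0.102+0.0371)/0.0371 = 32.3 mM/s.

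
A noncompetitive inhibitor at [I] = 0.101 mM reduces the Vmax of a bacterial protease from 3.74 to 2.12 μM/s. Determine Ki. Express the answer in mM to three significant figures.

0.132 mM

Noncompetitive: Vmax,app = Vmax/α with α = 1 + [I]/Ki.
α = Vmax/Vmax,app = 3.74/2.12 = 1.764.
Since α = 1 + [I]/Ki, [I]/Ki = 1.764 − 1 = 0.7642 and Ki = 0.101/0.7642 = 0.132 mM.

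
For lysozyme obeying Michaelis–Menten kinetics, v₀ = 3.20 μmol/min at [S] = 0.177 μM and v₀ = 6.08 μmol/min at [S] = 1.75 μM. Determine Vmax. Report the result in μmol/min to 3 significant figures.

From v = Vmax[S]/(Km+[S]), each point gives Vmax = v(Km+[S])/[S].
Equating: 3.20(Km+0.177)/0.177 = 6.08(Km+1.75)/1.75.
18.08·Km + 3.20 = 3.474·Km + 6.08, so (18.08 − 3.474)·Km = 6.08 − 3.20.
Km = 2.880/14.60 = 0.197 μM; then Vmax = 3.20(0.197+0.177)/0.177 = 6.77 μmol/min.

6.77 μmol/min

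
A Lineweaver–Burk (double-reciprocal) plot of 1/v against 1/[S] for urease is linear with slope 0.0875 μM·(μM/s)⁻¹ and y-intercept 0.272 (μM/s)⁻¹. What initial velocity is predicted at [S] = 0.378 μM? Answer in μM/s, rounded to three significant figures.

The y-intercept is 1/Vmax, so Vmax = 1/0.272 = 3.68 μM/s.
The slope is Km/Vmax, so Km = 0.0875 × 3.68 = 0.322 μM.
Then v = 3.68 × 0.378/(0.322 + 0.378) = 1.99 μM/s.

1.99 μM/s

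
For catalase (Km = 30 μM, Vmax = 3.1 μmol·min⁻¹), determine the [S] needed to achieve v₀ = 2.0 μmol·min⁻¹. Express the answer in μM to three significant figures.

54.5 μM

Rearranging v = Vmax[S]/(Km+[S]) gives [S] = Km·v/(Vmax − v).
[S] = 30 × 2.0 / (3.1 − 2.0) = 60.00/1.100 = 54.5 μM.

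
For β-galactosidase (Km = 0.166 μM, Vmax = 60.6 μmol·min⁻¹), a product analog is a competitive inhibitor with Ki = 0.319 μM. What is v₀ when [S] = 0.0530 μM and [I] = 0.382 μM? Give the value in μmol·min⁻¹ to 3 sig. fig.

With α = 1 + [I]/Ki = 1 + 0.382/0.319 = 2.197, the competitive rate law is v = Vmax[S] / (αKm + [S]).
v = 60.6×0.0530 / (2.197×0.166 + 0.0530) = 3.212/0.4178 = 7.69 μmol·min⁻¹.

7.69 μmol·min⁻¹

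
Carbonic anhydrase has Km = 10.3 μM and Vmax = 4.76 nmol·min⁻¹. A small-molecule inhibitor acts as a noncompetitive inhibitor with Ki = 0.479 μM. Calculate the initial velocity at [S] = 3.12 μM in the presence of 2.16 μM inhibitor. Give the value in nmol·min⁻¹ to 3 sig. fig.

0.201 nmol·min⁻¹

α = 1 + [I]/Ki = 1 + 2.16/0.479 = 5.509.
For a noncompetitive inhibitor, Vmax is reduced to Vmax/α while Km is unchanged: Km,app = 10.3 μM, Vmax,app = 0.864 nmol·min⁻¹.
v = Vmax,app·[S]/(Km,app + [S]) = 0.864 × 3.12/(10.3 + 3.12) = 0.201 nmol·min⁻¹.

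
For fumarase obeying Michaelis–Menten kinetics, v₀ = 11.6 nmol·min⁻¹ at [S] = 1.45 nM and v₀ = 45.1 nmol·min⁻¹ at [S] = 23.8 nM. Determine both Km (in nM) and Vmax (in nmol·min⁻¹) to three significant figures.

In reciprocal form, 1/v = (Km/Vmax)·(1/[S]) + 1/Vmax. The two points give (1/[S], 1/v) = (0.6897, 0.08621) and (0.04202, 0.02217).
Slope = (0.08621 − 0.02217)/(0.6897 − 0.04202) = 0.09887; intercept = 0.08621 − 0.09887×0.6897 = 0.01802.
Vmax = 1/intercept = 55.5 nmol·min⁻¹; Km = slope × Vmax = 0.09887 × 55.5 = 5.49 nM.

Km = 5.49 nM; Vmax = 55.5 nmol·min⁻¹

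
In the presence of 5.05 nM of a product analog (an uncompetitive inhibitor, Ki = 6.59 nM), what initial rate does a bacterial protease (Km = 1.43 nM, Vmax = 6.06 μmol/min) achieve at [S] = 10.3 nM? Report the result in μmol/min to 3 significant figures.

3.18 μmol/min

α = 1 + [I]/Ki = 1 + 5.05/6.59 = 1.766.
For an uncompetitive inhibitor, both parameters are divided by α, giving Vmax/α and Km/α: Km,app = 0.810 nM, Vmax,app = 3.43 μmol/min.
v = Vmax,app·[S]/(Km,app + [S]) = 3.43 × 10.3/(0.810 + 10.3) = 3.18 μmol/min.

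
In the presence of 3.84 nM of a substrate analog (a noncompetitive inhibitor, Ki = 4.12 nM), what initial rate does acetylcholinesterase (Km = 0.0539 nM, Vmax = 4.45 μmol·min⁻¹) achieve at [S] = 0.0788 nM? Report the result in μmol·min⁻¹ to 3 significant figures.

1.37 μmol·min⁻¹

α = 1 + [I]/Ki = 1 + 3.84/4.12 = 1.932.
For a noncompetitive inhibitor, Vmax is reduced to Vmax/α while Km is unchanged: Km,app = 0.0539 nM, Vmax,app = 2.30 μmol·min⁻¹.
v = Vmax,app·[S]/(Km,app + [S]) = 2.30 × 0.0788/(0.0539 + 0.0788) = 1.37 μmol·min⁻¹.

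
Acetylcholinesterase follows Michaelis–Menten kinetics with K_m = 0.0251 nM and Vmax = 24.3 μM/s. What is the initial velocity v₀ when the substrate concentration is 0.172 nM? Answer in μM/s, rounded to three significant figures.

21.2 μM/s

[S]/(Km+[S]) = 0.172/0.1971 = 0.8727, the fractional saturation.
v = 0.8727 × Vmax = 0.8727 × 24.3 = 21.2 μM/s.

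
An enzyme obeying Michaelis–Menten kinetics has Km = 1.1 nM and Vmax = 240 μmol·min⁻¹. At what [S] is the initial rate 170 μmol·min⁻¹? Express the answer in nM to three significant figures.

2.67 nM

The required fractional saturation is v/Vmax = 170/240 = 0.7083.
Then [S]/(Km+[S]) = 0.7083 ⇒ [S] = 1.1 × 0.7083/(1 − 0.7083) = 2.67 nM.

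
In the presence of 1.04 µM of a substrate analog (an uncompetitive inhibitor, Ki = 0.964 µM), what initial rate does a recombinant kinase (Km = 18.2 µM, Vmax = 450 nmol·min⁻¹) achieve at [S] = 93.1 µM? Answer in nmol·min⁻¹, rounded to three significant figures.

α = 1 + [I]/Ki = 1 + 1.04/0.964 = 2.079.
For an uncompetitive inhibitor, both parameters are divided by α, giving Vmax/α and Km/α: Km,app = 8.75 µM, Vmax,app = 216 nmol·min⁻¹.
v = Vmax,app·[S]/(Km,app + [S]) = 216 × 93.1/(8.75 + 93.1) = 198 nmol·min⁻¹.

198 nmol·min⁻¹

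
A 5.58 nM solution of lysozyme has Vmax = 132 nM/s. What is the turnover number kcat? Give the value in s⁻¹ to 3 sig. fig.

23.7 s⁻¹

kcat = Vmax/[E]total = 132 nM/s / 5.58 nM = 23.7 s⁻¹.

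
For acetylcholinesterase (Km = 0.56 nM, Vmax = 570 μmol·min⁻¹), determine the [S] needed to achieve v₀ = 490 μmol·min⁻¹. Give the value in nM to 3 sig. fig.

Rearranging v = Vmax[S]/(Km+[S]) gives [S] = Km·v/(Vmax − v).
[S] = 0.56 × 490 / (570 − 490) = 274.4/80.00 = 3.43 nM.

3.43 nM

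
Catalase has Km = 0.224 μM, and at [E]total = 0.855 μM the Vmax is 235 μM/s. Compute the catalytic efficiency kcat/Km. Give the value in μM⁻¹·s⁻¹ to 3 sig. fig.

1230 μM⁻¹·s⁻¹

kcat = Vmax/[E]total = 235/0.855 = 275 s⁻¹.
kcat/Km = 275/0.224 = 1230 μM⁻¹·s⁻¹.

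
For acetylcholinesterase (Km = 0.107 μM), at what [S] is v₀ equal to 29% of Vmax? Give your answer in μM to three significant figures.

0.0437 μM

v/Vmax = [S]/(Km+[S]) = 0.29, so [S] = Km·0.29/(1 − 0.29) = 0.107 × 0.4085.
[S] = 0.0437 μM.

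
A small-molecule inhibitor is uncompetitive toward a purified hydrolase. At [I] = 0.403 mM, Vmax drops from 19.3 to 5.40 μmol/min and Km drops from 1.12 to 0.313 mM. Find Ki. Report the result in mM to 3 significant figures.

Uncompetitive: Vmax,app = Vmax/α (and Km,app = Km/α) with α = 1 + [I]/Ki.
α = Vmax/Vmax,app = 19.3/5.40 = 3.574.
Ki = [I]/(α − 1) = 0.403/2.574 = 0.157 mM.

0.157 mM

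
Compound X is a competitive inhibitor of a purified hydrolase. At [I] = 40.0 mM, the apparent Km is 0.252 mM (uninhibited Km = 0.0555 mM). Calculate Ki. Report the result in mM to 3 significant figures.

11.3 mM

Competitive: Km,app = α·Km with α = 1 + [I]/Ki.
α = Km,app/Km = 0.252/0.0555 = 4.541.
Since α = 1 + [I]/Ki, [I]/Ki = 4.541 − 1 = 3.541 and Ki = 40.0/3.541 = 11.3 mM.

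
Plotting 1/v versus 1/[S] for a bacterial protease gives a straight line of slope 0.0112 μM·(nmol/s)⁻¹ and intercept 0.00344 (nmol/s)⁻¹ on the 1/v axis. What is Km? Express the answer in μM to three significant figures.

y-intercept = 1/Vmax ⇒ Vmax = 291 nmol/s; slope = Km/Vmax ⇒ Km = slope × Vmax.
Km = 0.0112 × 291 = 3.26 μM.

3.26 μM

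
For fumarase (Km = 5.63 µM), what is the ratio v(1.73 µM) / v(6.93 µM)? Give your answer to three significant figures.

The fractional saturations are [S]/(Km+[S]) = 6.93/12.56 = 0.5518 and 1.73/7.360 = 0.2351.
v₂/v₁ is just their ratio: 0.2351/0.5518 = 0.426.

0.426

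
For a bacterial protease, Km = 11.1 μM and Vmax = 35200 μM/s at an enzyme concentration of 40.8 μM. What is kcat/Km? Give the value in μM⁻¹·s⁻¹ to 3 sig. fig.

kcat = Vmax/[E]total = 35200/40.8 = 863 s⁻¹.
kcat/Km = 863/11.1 = 77.7 μM⁻¹·s⁻¹.

77.7 μM⁻¹·s⁻¹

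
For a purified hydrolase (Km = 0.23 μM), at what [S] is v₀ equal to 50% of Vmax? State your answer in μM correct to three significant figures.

v/Vmax = [S]/(Km+[S]) = 0.5, so [S] = Km·0.5/(1 − 0.5) = 0.23 × 1.000.
[S] = 0.230 μM.

0.230 μM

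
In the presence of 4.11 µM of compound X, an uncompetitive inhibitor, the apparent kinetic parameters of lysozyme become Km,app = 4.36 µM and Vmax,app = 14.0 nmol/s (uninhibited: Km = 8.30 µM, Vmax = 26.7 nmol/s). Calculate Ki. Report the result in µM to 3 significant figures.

4.53 µM

Uncompetitive: Vmax,app = Vmax/α (and Km,app = Km/α) with α = 1 + [I]/Ki.
α = Vmax/Vmax,app = 26.7/14.0 = 1.907.
Since α = 1 + [I]/Ki, [I]/Ki = 1.907 − 1 = 0.9071 and Ki = 4.11/0.9071 = 4.53 µM.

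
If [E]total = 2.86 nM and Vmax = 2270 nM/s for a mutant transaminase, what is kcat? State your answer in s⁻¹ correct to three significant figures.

794 s⁻¹

kcat = Vmax/[E]total = 2270 nM/s / 2.86 nM = 794 s⁻¹.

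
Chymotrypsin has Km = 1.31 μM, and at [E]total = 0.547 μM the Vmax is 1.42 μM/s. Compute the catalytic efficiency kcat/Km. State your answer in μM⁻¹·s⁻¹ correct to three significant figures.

kcat = Vmax/[E]total = 1.42/0.547 = 2.60 s⁻¹.
kcat/Km = 2.60/1.31 = 1.98 μM⁻¹·s⁻¹.

1.98 μM⁻¹·s⁻¹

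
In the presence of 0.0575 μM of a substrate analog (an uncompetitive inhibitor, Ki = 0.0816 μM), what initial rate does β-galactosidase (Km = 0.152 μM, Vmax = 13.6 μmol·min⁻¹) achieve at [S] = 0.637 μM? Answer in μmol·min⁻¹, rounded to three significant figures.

7.00 μmol·min⁻¹

With α = 1 + [I]/Ki = 1 + 0.0575/0.0816 = 1.705, the uncompetitive rate law is v = (Vmax/α)·[S] / (Km/α + [S]).
v = (13.6/1.705)×0.637 / (0.152/1.705 + 0.637) = 5.082/0.7262 = 7.00 μmol·min⁻¹.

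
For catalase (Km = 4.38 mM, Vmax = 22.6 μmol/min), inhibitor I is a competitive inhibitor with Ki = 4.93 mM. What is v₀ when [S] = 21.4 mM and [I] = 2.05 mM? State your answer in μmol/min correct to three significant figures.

17.5 μmol/min

With α = 1 + [I]/Ki = 1 + 2.05/4.93 = 1.416, the competitive rate law is v = Vmax[S] / (αKm + [S]).
v = 22.6×21.4 / (1.416×4.38 + 21.4) = 483.6/27.60 = 17.5 μmol/min.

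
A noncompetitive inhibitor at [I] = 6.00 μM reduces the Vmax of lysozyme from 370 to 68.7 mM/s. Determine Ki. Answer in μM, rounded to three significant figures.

Noncompetitive: Vmax,app = Vmax/α with α = 1 + [I]/Ki.
α = Vmax/Vmax,app = 370/68.7 = 5.386.
Ki = [I]/(α − 1) = 6.00/4.386 = 1.37 μM.

1.37 μM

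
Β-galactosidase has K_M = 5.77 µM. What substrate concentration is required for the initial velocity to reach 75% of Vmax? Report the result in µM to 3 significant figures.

17.3 µM

v/Vmax = [S]/(Km+[S]) = 0.75, so [S] = Km·0.75/(1 − 0.75) = 5.77 × 3.000.
[S] = 17.3 µM.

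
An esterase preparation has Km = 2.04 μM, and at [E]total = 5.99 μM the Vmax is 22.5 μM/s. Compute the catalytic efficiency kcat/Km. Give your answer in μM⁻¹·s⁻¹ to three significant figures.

kcat = Vmax/[E]total = 22.5/5.99 = 3.76 s⁻¹.
kcat/Km = 3.76/2.04 = 1.84 μM⁻¹·s⁻¹.

1.84 μM⁻¹·s⁻¹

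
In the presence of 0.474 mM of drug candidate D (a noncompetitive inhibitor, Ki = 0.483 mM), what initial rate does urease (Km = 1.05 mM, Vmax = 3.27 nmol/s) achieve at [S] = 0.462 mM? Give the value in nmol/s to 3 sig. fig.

With α = 1 + [I]/Ki = 1 + 0.474/0.483 = 1.981, the noncompetitive rate law is v = (Vmax/α)·[S] / (Km + [S]).
v = (3.27/1.981)×0.462 / (1.05 + 0.462) = 0.7625/1.512 = 0.504 nmol/s.

0.504 nmol/s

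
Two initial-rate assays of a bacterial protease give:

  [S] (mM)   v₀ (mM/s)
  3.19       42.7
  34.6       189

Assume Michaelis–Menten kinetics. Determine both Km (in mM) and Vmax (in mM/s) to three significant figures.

Km = 18.5 mM; Vmax = 290 mM/s

In reciprocal form, 1/v = (Km/Vmax)·(1/[S]) + 1/Vmax. The two points give (1/[S], 1/v) = (0.3135, 0.02342) and (0.02890, 0.005291).
Slope = (0.02342 − 0.005291)/(0.3135 − 0.02890) = 0.06370; intercept = 0.02342 − 0.06370×0.3135 = 0.003450.
Vmax = 1/intercept = 290 mM/s; Km = slope × Vmax = 0.06370 × 290 = 18.5 mM.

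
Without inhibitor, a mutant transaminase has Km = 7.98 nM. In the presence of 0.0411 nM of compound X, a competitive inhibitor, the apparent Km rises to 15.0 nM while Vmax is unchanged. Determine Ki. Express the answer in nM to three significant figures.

0.0467 nM

Competitive: Km,app = α·Km with α = 1 + [I]/Ki.
α = Km,app/Km = 15.0/7.98 = 1.880.
Ki = [I]/(α − 1) = 0.0411/0.8797 = 0.0467 nM.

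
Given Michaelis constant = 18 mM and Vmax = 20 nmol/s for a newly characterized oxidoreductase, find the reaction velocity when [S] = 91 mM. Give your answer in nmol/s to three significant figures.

16.7 nmol/s

[S]/(Km+[S]) = 91/109.0 = 0.8349, the fractional saturation.
v = 0.8349 × Vmax = 0.8349 × 20 = 16.7 nmol/s.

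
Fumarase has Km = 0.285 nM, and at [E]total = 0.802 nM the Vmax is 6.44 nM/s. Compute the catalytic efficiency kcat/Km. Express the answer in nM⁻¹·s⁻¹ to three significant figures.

28.2 nM⁻¹·s⁻¹

kcat = Vmax/[E]total = 6.44/0.802 = 8.03 s⁻¹.
kcat/Km = 8.03/0.285 = 28.2 nM⁻¹·s⁻¹.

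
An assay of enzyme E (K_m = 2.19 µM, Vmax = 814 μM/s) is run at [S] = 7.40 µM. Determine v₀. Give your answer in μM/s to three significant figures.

628 μM/s

[S]/(Km+[S]) = 7.40/9.590 = 0.7716, the fractional saturation.
v = 0.7716 × Vmax = 0.7716 × 814 = 628 μM/s.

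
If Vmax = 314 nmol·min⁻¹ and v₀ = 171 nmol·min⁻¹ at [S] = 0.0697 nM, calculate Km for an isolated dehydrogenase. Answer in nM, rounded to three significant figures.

0.0583 nM

v/Vmax = 171/314 = 0.5446 = [S]/(Km+[S]).
So Km + [S] = [S]/0.5446 = 0.1280 nM, giving Km = 0.1280 − 0.0697 = 0.0583 nM.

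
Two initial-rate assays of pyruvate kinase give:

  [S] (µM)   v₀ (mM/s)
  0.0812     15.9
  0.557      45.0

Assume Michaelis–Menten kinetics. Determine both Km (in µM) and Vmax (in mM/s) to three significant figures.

From v = Vmax[S]/(Km+[S]), each point gives Vmax = v(Km+[S])/[S].
Equating: 15.9(Km+0.0812)/0.0812 = 45.0(Km+0.557)/0.557.
195.8·Km + 15.9 = 80.79·Km + 45.0, so (195.8 − 80.79)·Km = 45.0 − 15.9.
Km = 29.10/115.0 = 0.253 µM; then Vmax = 15.9(0.253+0.0812)/0.0812 = 65.4 mM/s.

Km = 0.253 µM; Vmax = 65.4 mM/s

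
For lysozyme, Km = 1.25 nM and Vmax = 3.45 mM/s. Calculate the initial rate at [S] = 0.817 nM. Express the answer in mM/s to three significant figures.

1.36 mM/s

v = Vmax·[S]/(Km + [S]) = 3.45 × 0.817 / (1.25 + 0.817)
  = 2.819 / 2.067 = 1.36 mM/s.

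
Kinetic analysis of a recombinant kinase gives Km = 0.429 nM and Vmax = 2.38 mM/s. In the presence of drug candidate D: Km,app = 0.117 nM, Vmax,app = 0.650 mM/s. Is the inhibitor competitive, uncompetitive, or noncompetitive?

uncompetitive

Both Km and Vmax decrease by the same factor (~3.66-fold) — characteristic of uncompetitive inhibition.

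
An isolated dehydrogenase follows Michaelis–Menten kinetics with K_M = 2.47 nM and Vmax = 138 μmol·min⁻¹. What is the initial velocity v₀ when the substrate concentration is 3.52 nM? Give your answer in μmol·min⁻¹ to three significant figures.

[S]/(Km+[S]) = 3.52/5.990 = 0.5876, the fractional saturation.
v = 0.5876 × Vmax = 0.5876 × 138 = 81.1 μmol·min⁻¹.

81.1 μmol·min⁻¹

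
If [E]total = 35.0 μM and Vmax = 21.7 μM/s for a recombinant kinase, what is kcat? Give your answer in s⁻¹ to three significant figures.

kcat = Vmax/[E]total = 21.7 μM/s / 35.0 μM = 0.620 s⁻¹.

0.620 s⁻¹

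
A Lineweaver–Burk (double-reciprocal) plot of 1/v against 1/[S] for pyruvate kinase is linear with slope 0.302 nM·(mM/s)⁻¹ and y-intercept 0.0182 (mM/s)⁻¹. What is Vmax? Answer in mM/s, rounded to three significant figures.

54.9 mM/s

The y-intercept of a Lineweaver–Burk plot equals 1/Vmax, so Vmax = 1/0.0182 = 54.9 mM/s.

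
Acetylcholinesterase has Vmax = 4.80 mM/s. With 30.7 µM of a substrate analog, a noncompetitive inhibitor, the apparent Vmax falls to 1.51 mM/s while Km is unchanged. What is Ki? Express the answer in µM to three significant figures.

14.1 µM

Noncompetitive: Vmax,app = Vmax/α with α = 1 + [I]/Ki.
α = Vmax/Vmax,app = 4.80/1.51 = 3.179.
Ki = [I]/(α − 1) = 30.7/2.179 = 14.1 µM.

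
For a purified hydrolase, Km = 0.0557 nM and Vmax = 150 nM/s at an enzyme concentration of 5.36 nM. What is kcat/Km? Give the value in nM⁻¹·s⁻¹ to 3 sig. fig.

kcat = Vmax/[E]total = 150/5.36 = 28.0 s⁻¹.
kcat/Km = 28.0/0.0557 = 502 nM⁻¹·s⁻¹.

502 nM⁻¹·s⁻¹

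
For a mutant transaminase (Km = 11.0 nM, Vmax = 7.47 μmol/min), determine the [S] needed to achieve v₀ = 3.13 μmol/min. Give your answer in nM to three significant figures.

7.93 nM

The required fractional saturation is v/Vmax = 3.13/7.47 = 0.4190.
Then [S]/(Km+[S]) = 0.4190 ⇒ [S] = 11.0 × 0.4190/(1 − 0.4190) = 7.93 nM.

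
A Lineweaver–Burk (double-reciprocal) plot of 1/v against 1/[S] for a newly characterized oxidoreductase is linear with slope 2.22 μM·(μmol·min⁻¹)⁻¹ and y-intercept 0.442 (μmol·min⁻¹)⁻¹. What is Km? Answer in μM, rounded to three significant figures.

y-intercept = 1/Vmax ⇒ Vmax = 2.26 μmol·min⁻¹; slope = Km/Vmax ⇒ Km = slope × Vmax.
Km = 2.22 × 2.26 = 5.02 μM.

5.02 μM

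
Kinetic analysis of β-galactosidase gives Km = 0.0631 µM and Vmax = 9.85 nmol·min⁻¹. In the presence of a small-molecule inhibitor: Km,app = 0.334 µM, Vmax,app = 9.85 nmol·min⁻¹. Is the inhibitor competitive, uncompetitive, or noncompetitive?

competitive

Km increases (0.0631 → 0.334 µM) while Vmax is unchanged — the hallmark of competitive inhibition.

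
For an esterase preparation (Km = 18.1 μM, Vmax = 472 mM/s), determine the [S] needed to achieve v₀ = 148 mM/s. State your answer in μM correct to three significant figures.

Rearranging v = Vmax[S]/(Km+[S]) gives [S] = Km·v/(Vmax − v).
[S] = 18.1 × 148 / (472 − 148) = 2679/324.0 = 8.27 μM.

8.27 μM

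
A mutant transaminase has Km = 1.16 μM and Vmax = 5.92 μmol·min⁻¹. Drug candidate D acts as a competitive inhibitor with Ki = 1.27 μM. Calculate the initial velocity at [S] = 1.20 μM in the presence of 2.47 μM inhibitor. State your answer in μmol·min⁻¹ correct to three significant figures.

1.54 μmol·min⁻¹

With α = 1 + [I]/Ki = 1 + 2.47/1.27 = 2.945, the competitive rate law is v = Vmax[S] / (αKm + [S]).
v = 5.92×1.20 / (2.945×1.16 + 1.20) = 7.104/4.616 = 1.54 μmol·min⁻¹.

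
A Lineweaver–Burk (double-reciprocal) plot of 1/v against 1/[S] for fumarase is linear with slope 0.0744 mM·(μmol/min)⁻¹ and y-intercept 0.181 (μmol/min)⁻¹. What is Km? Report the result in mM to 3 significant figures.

y-intercept = 1/Vmax ⇒ Vmax = 5.52 μmol/min; slope = Km/Vmax ⇒ Km = slope × Vmax.
Km = 0.0744 × 5.52 = 0.411 mM.

0.411 mM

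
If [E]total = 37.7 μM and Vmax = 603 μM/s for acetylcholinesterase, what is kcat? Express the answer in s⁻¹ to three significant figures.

16.0 s⁻¹

kcat = Vmax/[E]total = 603 μM/s / 37.7 μM = 16.0 s⁻¹.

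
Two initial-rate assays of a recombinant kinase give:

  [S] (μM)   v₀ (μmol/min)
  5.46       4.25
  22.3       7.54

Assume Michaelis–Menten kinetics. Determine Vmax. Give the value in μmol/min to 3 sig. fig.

10.1 μmol/min

From v = Vmax[S]/(Km+[S]), each point gives Vmax = v(Km+[S])/[S].
Equating: 4.25(Km+5.46)/5.46 = 7.54(Km+22.3)/22.3.
0.7784·Km + 4.25 = 0.3381·Km + 7.54, so (0.7784 − 0.3381)·Km = 7.54 − 4.25.
Km = 3.290/0.4403 = 7.47 μM; then Vmax = 4.25(7.47+5.46)/5.46 = 10.1 μmol/min.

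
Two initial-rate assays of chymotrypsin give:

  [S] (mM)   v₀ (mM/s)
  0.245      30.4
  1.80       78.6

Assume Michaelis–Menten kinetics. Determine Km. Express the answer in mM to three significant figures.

0.599 mM

In reciprocal form, 1/v = (Km/Vmax)·(1/[S]) + 1/Vmax. The two points give (1/[S], 1/v) = (4.082, 0.03289) and (0.5556, 0.01272).
Slope = (0.03289 − 0.01272)/(4.082 − 0.5556) = 0.005721; intercept = 0.03289 − 0.005721×4.082 = 0.009544.
Vmax = 1/intercept = 105 mM/s; Km = slope × Vmax = 0.005721 × 105 = 0.599 mM.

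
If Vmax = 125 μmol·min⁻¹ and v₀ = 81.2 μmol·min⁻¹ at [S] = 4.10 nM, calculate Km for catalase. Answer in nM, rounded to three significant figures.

v/Vmax = 81.2/125 = 0.6496 = [S]/(Km+[S]).
So Km + [S] = [S]/0.6496 = 6.312 nM, giving Km = 6.312 − 4.10 = 2.21 nM.

2.21 nM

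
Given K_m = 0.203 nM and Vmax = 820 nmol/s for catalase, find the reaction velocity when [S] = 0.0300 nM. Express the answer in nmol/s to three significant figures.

[S]/(Km+[S]) = 0.0300/0.2330 = 0.1288, the fractional saturation.
v = 0.1288 × Vmax = 0.1288 × 820 = 106 nmol/s.

106 nmol/s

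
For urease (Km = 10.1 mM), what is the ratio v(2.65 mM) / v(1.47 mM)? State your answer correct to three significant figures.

1.64

The fractional saturations are [S]/(Km+[S]) = 1.47/11.57 = 0.1271 and 2.65/12.75 = 0.2078.
v₂/v₁ is just their ratio: 0.2078/0.1271 = 1.64.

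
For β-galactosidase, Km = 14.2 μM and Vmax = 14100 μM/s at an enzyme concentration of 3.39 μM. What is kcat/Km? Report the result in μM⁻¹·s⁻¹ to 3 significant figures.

293 μM⁻¹·s⁻¹

kcat = Vmax/[E]total = 14100/3.39 = 4160 s⁻¹.
kcat/Km = 4160/14.2 = 293 μM⁻¹·s⁻¹.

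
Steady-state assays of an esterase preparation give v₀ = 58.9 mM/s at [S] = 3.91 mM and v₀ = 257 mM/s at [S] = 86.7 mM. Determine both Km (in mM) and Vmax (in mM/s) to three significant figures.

Km = 16.4 mM; Vmax = 306 mM/s

From v = Vmax[S]/(Km+[S]), each point gives Vmax = v(Km+[S])/[S].
Equating: 58.9(Km+3.91)/3.91 = 257(Km+86.7)/86.7.
15.06·Km + 58.9 = 2.964·Km + 257, so (15.06 − 2.964)·Km = 257 − 58.9.
Km = 198.1/12.10 = 16.4 mM; then Vmax = 58.9(16.4+3.91)/3.91 = 306 mM/s.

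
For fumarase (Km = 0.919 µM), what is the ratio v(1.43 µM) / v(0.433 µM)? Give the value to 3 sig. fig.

The fractional saturations are [S]/(Km+[S]) = 0.433/1.352 = 0.3203 and 1.43/2.349 = 0.6088.
v₂/v₁ is just their ratio: 0.6088/0.3203 = 1.90.

1.90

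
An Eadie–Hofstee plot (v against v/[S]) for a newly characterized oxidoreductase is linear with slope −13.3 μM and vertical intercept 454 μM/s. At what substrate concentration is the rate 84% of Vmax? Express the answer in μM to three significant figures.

69.8 μM

The Eadie–Hofstee slope gives Km = 13.3 μM (slope = −Km).
v/Vmax = [S]/(Km+[S]) = 0.84 ⇒ [S] = Km·0.84/(1−0.84) = 13.3 × 5.250 = 69.8 μM.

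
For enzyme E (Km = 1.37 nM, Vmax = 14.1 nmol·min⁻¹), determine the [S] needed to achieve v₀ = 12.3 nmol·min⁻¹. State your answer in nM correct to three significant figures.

9.36 nM

The required fractional saturation is v/Vmax = 12.3/14.1 = 0.8723.
Then [S]/(Km+[S]) = 0.8723 ⇒ [S] = 1.37 × 0.8723/(1 − 0.8723) = 9.36 nM.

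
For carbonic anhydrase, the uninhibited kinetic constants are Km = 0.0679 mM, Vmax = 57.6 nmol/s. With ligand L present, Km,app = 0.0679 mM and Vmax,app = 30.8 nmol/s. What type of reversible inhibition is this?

noncompetitive

Vmax decreases (57.6 → 30.8 nmol/s) while Km is unchanged — pure noncompetitive inhibition.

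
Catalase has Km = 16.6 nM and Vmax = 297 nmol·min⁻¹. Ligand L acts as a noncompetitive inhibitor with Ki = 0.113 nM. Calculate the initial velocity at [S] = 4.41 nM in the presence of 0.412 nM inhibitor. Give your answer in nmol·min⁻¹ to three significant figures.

With α = 1 + [I]/Ki = 1 + 0.412/0.113 = 4.646, the noncompetitive rate law is v = (Vmax/α)·[S] / (Km + [S]).
v = (297/4.646)×4.41 / (16.6 + 4.41) = 281.9/21.01 = 13.4 nmol·min⁻¹.

13.4 nmol·min⁻¹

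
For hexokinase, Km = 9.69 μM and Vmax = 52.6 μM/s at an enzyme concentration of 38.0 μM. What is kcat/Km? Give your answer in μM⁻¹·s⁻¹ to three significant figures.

kcat = Vmax/[E]total = 52.6/38.0 = 1.38 s⁻¹.
kcat/Km = 1.38/9.69 = 0.143 μM⁻¹·s⁻¹.

0.143 μM⁻¹·s⁻¹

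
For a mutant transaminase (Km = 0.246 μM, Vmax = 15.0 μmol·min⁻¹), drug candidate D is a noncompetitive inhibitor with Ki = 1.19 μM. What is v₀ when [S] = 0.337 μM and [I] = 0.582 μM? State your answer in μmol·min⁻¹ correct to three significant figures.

5.82 μmol·min⁻¹

α = 1 + [I]/Ki = 1 + 0.582/1.19 = 1.489.
For a noncompetitive inhibitor, Vmax is reduced to Vmax/α while Km is unchanged: Km,app = 0.246 μM, Vmax,app = 10.1 μmol·min⁻¹.
v = Vmax,app·[S]/(Km,app + [S]) = 10.1 × 0.337/(0.246 + 0.337) = 5.82 μmol·min⁻¹.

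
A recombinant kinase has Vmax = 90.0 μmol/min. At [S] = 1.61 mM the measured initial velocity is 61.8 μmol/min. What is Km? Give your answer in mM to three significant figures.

v/Vmax = 61.8/90.0 = 0.6867 = [S]/(Km+[S]).
So Km + [S] = [S]/0.6867 = 2.345 mM, giving Km = 2.345 − 1.61 = 0.735 mM.

0.735 mM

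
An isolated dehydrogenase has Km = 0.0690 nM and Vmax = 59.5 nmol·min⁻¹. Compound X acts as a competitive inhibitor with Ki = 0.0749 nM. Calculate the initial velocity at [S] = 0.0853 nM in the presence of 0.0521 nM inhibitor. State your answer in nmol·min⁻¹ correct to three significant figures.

α = 1 + [I]/Ki = 1 + 0.0521/0.0749 = 1.696.
For a competitive inhibitor, Vmax is unchanged and the apparent Km becomes α·Km: Km,app = 0.117 nM, Vmax,app = 59.5 nmol·min⁻¹.
v = Vmax,app·[S]/(Km,app + [S]) = 59.5 × 0.0853/(0.117 + 0.0853) = 25.1 nmol·min⁻¹.

25.1 nmol·min⁻¹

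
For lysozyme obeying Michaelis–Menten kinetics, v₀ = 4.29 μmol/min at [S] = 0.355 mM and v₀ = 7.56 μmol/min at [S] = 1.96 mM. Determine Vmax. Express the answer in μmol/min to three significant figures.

From v = Vmax[S]/(Km+[S]), each point gives Vmax = v(Km+[S])/[S].
Equating: 4.29(Km+0.355)/0.355 = 7.56(Km+1.96)/1.96.
12.08·Km + 4.29 = 3.857·Km + 7.56, so (12.08 − 3.857)·Km = 7.56 − 4.29.
Km = 3.270/8.227 = 0.397 mM; then Vmax = 4.29(0.397+0.355)/0.355 = 9.09 μmol/min.

9.09 μmol/min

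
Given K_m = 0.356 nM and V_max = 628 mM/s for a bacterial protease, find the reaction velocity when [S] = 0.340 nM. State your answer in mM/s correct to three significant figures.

[S]/(Km+[S]) = 0.340/0.6960 = 0.4885, the fractional saturation.
v = 0.4885 × Vmax = 0.4885 × 628 = 307 mM/s.

307 mM/s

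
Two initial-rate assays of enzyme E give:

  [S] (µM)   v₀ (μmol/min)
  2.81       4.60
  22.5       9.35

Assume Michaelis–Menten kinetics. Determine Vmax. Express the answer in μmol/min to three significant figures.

In reciprocal form, 1/v = (Km/Vmax)·(1/[S]) + 1/Vmax. The two points give (1/[S], 1/v) = (0.3559, 0.2174) and (0.04444, 0.1070).
Slope = (0.2174 − 0.1070)/(0.3559 − 0.04444) = 0.3546; intercept = 0.2174 − 0.3546×0.3559 = 0.09119.
Vmax = 1/intercept = 11.0 μmol/min; Km = slope × Vmax = 0.3546 × 11.0 = 3.89 µM.

11.0 μmol/min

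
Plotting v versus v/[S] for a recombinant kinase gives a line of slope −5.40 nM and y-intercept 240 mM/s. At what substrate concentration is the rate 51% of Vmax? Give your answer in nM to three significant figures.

5.62 nM

The Eadie–Hofstee slope gives Km = 5.40 nM (slope = −Km).
v/Vmax = [S]/(Km+[S]) = 0.51 ⇒ [S] = Km·0.51/(1−0.51) = 5.40 × 1.041 = 5.62 nM.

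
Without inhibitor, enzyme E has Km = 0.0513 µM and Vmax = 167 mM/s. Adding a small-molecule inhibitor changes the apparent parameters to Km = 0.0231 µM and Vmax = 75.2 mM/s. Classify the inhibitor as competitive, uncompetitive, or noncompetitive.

uncompetitive

Both Km and Vmax decrease by the same factor (~2.22-fold) — characteristic of uncompetitive inhibition.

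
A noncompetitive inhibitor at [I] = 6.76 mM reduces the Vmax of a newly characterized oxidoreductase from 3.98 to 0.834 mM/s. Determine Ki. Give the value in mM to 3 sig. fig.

1.79 mM

Noncompetitive: Vmax,app = Vmax/α with α = 1 + [I]/Ki.
α = Vmax/Vmax,app = 3.98/0.834 = 4.772.
Since α = 1 + [I]/Ki, [I]/Ki = 4.772 − 1 = 3.772 and Ki = 6.76/3.772 = 1.79 mM.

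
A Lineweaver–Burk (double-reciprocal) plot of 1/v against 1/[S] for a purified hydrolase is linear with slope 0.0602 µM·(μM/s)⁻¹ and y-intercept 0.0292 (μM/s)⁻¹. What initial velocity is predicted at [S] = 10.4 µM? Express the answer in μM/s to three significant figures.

The y-intercept is 1/Vmax, so Vmax = 1/0.0292 = 34.2 μM/s.
The slope is Km/Vmax, so Km = 0.0602 × 34.2 = 2.06 µM.
Then v = 34.2 × 10.4/(2.06 + 10.4) = 28.6 μM/s.

28.6 μM/s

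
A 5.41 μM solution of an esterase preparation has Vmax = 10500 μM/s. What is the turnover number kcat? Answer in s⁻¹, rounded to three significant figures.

kcat = Vmax/[E]total = 10500 μM/s / 5.41 μM = 1940 s⁻¹.

1940 s⁻¹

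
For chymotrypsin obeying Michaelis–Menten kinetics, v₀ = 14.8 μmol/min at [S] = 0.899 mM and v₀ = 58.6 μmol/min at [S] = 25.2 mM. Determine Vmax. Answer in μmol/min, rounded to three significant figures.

From v = Vmax[S]/(Km+[S]), each point gives Vmax = v(Km+[S])/[S].
Equating: 14.8(Km+0.899)/0.899 = 58.6(Km+25.2)/25.2.
16.46·Km + 14.8 = 2.325·Km + 58.6, so (16.46 − 2.325)·Km = 58.6 − 14.8.
Km = 43.80/14.14 = 3.10 mM; then Vmax = 14.8(3.10+0.899)/0.899 = 65.8 μmol/min.

65.8 μmol/min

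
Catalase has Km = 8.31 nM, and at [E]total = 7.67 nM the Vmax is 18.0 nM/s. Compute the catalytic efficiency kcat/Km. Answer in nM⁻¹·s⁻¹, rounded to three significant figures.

0.282 nM⁻¹·s⁻¹

kcat = Vmax/[E]total = 18.0/7.67 = 2.35 s⁻¹.
kcat/Km = 2.35/8.31 = 0.282 nM⁻¹·s⁻¹.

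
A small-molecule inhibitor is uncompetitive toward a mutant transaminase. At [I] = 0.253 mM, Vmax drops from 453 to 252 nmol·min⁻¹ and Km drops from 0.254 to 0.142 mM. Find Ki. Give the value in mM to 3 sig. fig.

0.317 mM

Uncompetitive: Vmax,app = Vmax/α (and Km,app = Km/α) with α = 1 + [I]/Ki.
α = Vmax/Vmax,app = 453/252 = 1.798.
Since α = 1 + [I]/Ki, [I]/Ki = 1.798 − 1 = 0.7976 and Ki = 0.253/0.7976 = 0.317 mM.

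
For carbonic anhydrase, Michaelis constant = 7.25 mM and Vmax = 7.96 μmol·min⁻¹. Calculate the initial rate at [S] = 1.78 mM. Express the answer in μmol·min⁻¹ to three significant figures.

1.57 μmol·min⁻¹

v = Vmax·[S]/(Km + [S]) = 7.96 × 1.78 / (7.25 + 1.78)
  = 14.17 / 9.030 = 1.57 μmol·min⁻¹.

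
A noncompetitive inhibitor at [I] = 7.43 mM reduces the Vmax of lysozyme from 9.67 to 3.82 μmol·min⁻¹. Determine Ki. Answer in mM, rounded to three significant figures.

Noncompetitive: Vmax,app = Vmax/α with α = 1 + [I]/Ki.
α = Vmax/Vmax,app = 9.67/3.82 = 2.531.
Ki = [I]/(α − 1) = 7.43/1.531 = 4.85 mM.

4.85 mM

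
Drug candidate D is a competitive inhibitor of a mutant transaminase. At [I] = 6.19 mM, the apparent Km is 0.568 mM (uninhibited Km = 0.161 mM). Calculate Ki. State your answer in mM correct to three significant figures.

Competitive: Km,app = α·Km with α = 1 + [I]/Ki.
α = Km,app/Km = 0.568/0.161 = 3.528.
Since α = 1 + [I]/Ki, [I]/Ki = 3.528 − 1 = 2.528 and Ki = 6.19/2.528 = 2.45 mM.

2.45 mM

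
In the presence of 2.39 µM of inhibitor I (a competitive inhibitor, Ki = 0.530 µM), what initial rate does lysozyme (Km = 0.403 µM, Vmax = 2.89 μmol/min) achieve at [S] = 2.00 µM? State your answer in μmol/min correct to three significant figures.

α = 1 + [I]/Ki = 1 + 2.39/0.530 = 5.509.
For a competitive inhibitor, Vmax is unchanged and the apparent Km becomes α·Km: Km,app = 2.22 µM, Vmax,app = 2.89 μmol/min.
v = Vmax,app·[S]/(Km,app + [S]) = 2.89 × 2.00/(2.22 + 2.00) = 1.37 μmol/min.

1.37 μmol/min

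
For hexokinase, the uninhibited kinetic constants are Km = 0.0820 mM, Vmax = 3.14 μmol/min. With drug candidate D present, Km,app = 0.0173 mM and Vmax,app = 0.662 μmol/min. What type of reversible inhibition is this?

uncompetitive

Both Km and Vmax decrease by the same factor (~4.74-fold) — characteristic of uncompetitive inhibition.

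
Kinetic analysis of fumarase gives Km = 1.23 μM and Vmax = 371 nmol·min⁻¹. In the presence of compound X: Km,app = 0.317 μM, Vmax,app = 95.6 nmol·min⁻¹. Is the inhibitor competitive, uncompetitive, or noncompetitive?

uncompetitive

Both Km and Vmax decrease by the same factor (~3.88-fold) — characteristic of uncompetitive inhibition.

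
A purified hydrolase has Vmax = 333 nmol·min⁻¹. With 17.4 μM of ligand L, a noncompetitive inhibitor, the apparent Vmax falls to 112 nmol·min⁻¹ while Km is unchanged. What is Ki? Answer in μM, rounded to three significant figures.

Noncompetitive: Vmax,app = Vmax/α with α = 1 + [I]/Ki.
α = Vmax/Vmax,app = 333/112 = 2.973.
Since α = 1 + [I]/Ki, [I]/Ki = 2.973 − 1 = 1.973 and Ki = 17.4/1.973 = 8.82 μM.

8.82 μM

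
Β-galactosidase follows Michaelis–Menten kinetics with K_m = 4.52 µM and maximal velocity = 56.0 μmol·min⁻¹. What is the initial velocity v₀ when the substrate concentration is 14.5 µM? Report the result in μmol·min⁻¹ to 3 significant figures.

v = Vmax·[S]/(Km + [S]) = 56.0 × 14.5 / (4.52 + 14.5)
  = 812.0 / 19.02 = 42.7 μmol·min⁻¹.

42.7 μmol·min⁻¹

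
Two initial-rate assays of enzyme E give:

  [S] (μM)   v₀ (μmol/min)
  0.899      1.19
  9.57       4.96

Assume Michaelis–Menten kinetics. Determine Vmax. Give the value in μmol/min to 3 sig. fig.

In reciprocal form, 1/v = (Km/Vmax)·(1/[S]) + 1/Vmax. The two points give (1/[S], 1/v) = (1.112, 0.8403) and (0.1045, 0.2016).
Slope = (0.8403 − 0.2016)/(1.112 − 0.1045) = 0.6337; intercept = 0.8403 − 0.6337×1.112 = 0.1354.
Vmax = 1/intercept = 7.39 μmol/min; Km = slope × Vmax = 0.6337 × 7.39 = 4.68 μM.

7.39 μmol/min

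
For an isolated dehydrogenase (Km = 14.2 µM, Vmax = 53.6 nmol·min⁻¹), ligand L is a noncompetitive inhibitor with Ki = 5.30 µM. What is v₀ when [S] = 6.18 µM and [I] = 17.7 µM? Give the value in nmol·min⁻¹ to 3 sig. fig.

α = 1 + [I]/Ki = 1 + 17.7/5.30 = 4.340.
For a noncompetitive inhibitor, Vmax is reduced to Vmax/α while Km is unchanged: Km,app = 14.2 µM, Vmax,app = 12.4 nmol·min⁻¹.
v = Vmax,app·[S]/(Km,app + [S]) = 12.4 × 6.18/(14.2 + 6.18) = 3.75 nmol·min⁻¹.

3.75 nmol·min⁻¹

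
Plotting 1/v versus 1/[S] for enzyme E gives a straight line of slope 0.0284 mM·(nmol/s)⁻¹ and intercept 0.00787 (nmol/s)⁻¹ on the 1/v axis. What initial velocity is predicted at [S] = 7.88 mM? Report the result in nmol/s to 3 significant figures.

The y-intercept is 1/Vmax, so Vmax = 1/0.00787 = 127 nmol/s.
The slope is Km/Vmax, so Km = 0.0284 × 127 = 3.61 mM.
Then v = 127 × 7.88/(3.61 + 7.88) = 87.2 nmol/s.

87.2 nmol/s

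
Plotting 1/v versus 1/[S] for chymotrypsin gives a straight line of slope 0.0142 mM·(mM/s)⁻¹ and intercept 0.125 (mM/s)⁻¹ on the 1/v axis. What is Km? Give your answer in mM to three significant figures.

0.114 mM

y-intercept = 1/Vmax ⇒ Vmax = 8.00 mM/s; slope = Km/Vmax ⇒ Km = slope × Vmax.
Km = 0.0142 × 8.00 = 0.114 mM.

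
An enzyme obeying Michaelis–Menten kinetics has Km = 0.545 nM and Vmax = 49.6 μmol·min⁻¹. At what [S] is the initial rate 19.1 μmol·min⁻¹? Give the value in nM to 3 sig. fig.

The required fractional saturation is v/Vmax = 19.1/49.6 = 0.3851.
Then [S]/(Km+[S]) = 0.3851 ⇒ [S] = 0.545 × 0.3851/(1 − 0.3851) = 0.341 nM.

0.341 nM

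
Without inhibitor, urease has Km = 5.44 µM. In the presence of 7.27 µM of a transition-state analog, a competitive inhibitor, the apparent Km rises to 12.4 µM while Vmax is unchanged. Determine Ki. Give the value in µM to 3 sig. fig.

Competitive: Km,app = α·Km with α = 1 + [I]/Ki.
α = Km,app/Km = 12.4/5.44 = 2.279.
Ki = [I]/(α − 1) = 7.27/1.279 = 5.68 µM.

5.68 µM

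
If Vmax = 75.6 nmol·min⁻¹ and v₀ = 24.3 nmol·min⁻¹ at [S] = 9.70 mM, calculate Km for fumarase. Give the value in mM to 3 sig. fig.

20.5 mM

From v = Vmax[S]/(Km+[S]), Km = [S](Vmax − v)/v.
Km = 9.70 × (75.6 − 24.3) / 24.3 = 497.6/24.3 = 20.5 mM.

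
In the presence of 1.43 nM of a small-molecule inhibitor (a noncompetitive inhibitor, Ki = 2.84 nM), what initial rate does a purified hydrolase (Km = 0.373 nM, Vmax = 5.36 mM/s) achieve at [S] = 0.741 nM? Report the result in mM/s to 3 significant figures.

2.37 mM/s

α = 1 + [I]/Ki = 1 + 1.43/2.84 = 1.504.
For a noncompetitive inhibitor, Vmax is reduced to Vmax/α while Km is unchanged: Km,app = 0.373 nM, Vmax,app = 3.56 mM/s.
v = Vmax,app·[S]/(Km,app + [S]) = 3.56 × 0.741/(0.373 + 0.741) = 2.37 mM/s.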